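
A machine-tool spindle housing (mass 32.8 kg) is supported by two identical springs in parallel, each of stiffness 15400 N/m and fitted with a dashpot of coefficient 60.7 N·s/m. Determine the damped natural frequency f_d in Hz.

Parallel springs add: k_eq = 2 × 15400 = 30800 N/m.
ω_n = √(k_eq/m) = √(30800/32.8) = 30.64 rad/s.
Critical damping c_c = 2√(k_eq·m) = 2√(30800 × 32.8) = 2010 N·s/m, so ζ = c/c_c = 60.7/2010 = 0.03020.
ω_d = ω_n√(1 − ζ²) = 30.64 × √(1 − 0.000912) = 30.63 rad/s.
f_d = ω_d/(2π) = 4.875 Hz.

4.87 Hz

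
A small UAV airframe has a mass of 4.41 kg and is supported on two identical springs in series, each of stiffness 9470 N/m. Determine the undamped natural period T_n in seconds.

Series springs: 1/k_eq = 2/9470, so k_eq = 9470/2 = 4735 N/m.
ω_n = √(k_eq/m) = √(4735/4.41) = √1074 = 32.77 rad/s.
T_n = 2π/ω_n = 6.283/32.77 = 0.1918 s.

0.192 s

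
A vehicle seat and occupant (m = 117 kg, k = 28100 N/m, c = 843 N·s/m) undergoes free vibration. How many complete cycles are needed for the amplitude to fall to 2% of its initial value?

ζ = c/(2√(km)) = 843/(2√(28100 × 117)) = 843/3626 = 0.2325.
Logarithmic decrement δ = 2πζ/√(1 − ζ²) = 2π × 0.2325/√(1 − 0.0540) = 1.502.
x_n/x₀ = e^(−nδ) ≤ 0.02; take ln: n ≥ ln(1/0.02)/δ = 3.912/1.502 = 2.605.
So 3 complete cycles are required.

3 cycles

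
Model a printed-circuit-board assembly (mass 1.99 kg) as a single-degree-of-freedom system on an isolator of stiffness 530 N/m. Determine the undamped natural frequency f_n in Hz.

ω_n = √(k/m) = √(530.0/1.99) = √266.3 = 16.32 rad/s.
f_n = ω_n/(2π) = 16.32/6.283 = 2.597 Hz.

2.60 Hz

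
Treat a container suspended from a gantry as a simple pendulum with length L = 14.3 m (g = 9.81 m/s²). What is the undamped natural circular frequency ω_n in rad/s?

For a simple pendulum ω_n = √(g/L) = √(9.81/14.3) = √0.6860 = 0.8283 rad/s.

0.828 rad/s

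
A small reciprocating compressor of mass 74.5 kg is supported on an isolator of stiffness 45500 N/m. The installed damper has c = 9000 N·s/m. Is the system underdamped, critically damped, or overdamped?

c_c = 2√(k·m) = 3682 N·s/m; ζ = c/c_c = 9000/3682 = 2.44.
Since ζ > 1 the system is overdamped.

overdamped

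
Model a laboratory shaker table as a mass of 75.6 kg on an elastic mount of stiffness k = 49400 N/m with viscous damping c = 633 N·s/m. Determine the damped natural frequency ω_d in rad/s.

ω_n = √(k/m) = √(49400/75.6) = 25.56 rad/s.
Critical damping c_c = 2√(k·m) = 2√(49400 × 75.6) = 3865 N·s/m, so ζ = c/c_c = 633/3865 = 0.1638.
ω_d = ω_n√(1 − ζ²) = 25.56 × √(1 − 0.0268) = 25.22 rad/s.

25.2 rad/s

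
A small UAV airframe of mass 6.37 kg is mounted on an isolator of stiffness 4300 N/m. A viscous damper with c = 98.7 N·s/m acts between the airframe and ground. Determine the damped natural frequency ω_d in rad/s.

ω_n = √(k/m) = √(4300/6.37) = 25.98 rad/s.
Critical damping c_c = 2√(k·m) = 2√(4300 × 6.37) = 331.0 N·s/m, so ζ = c/c_c = 98.7/331.0 = 0.2982.
ω_d = ω_n√(1 − ζ²) = 25.98 × √(1 − 0.0889) = 24.80 rad/s.

24.8 rad/s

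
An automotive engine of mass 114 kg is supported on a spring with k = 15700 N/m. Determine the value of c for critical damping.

c_c = 2√(k·m) = 2√(15700 × 114) = 2 × 1338 = 2676 N·s/m.

2680 N·s/m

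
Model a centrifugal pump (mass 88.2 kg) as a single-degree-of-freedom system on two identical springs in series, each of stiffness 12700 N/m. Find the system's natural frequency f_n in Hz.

1.35 Hz

Series springs: 1/k_eq = 2/12700, so k_eq = 12700/2 = 6350 N/m.
ω_n = √(k_eq/m) = √(6350/88.2) = √72.00 = 8.485 rad/s.
f_n = ω_n/(2π) = 8.485/6.283 = 1.350 Hz.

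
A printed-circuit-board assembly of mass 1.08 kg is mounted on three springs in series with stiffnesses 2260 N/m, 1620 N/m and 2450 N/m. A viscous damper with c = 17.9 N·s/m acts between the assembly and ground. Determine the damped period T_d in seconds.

Series springs: 1/k_eq = 1/2260 + 1/1620 + 1/2450 = 0.001468, so k_eq = 681.2 N/m.
ω_n = √(k_eq/m) = √(681.2/1.08) = 25.12 rad/s.
Critical damping c_c = 2√(k_eq·m) = 2√(681.2 × 1.08) = 54.25 N·s/m, so ζ = c/c_c = 17.9/54.25 = 0.3300.
ω_d = ω_n√(1 − ζ²) = 25.12 × √(1 − 0.109) = 23.71 rad/s.
T_d = 2π/ω_d = 0.2650 s.

0.265 s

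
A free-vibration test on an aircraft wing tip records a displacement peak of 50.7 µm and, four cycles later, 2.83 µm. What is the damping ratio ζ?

0.114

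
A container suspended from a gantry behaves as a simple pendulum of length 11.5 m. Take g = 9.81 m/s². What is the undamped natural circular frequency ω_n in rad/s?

For a simple pendulum ω_n = √(g/L) = √(9.81/11.5) = √0.8530 = 0.9236 rad/s.

0.924 rad/s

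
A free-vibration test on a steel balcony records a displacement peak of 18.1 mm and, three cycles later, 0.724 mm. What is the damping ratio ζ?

0.168

Logarithmic decrement δ = (1/n)·ln(x₀/x_n) = (1/3)·ln(18.1/0.724) = (1/3)·ln(25.00) = 1.073.
ζ = δ/√(4π² + δ²) = 1.073/√(39.48 + 1.15) = 1.073/6.374 = 0.1683.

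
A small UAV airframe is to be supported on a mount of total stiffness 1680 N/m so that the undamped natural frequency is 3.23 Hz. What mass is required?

ω_n = 2πf_n = 2π × 3.23 = 20.29 rad/s.
m = k/ω_n² = 1680/20.29² = 1680/411.9 = 4.079 kg.

4.08 kg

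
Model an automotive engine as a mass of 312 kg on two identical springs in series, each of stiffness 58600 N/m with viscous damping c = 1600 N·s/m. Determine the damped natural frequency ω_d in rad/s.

9.35 rad/s

Series springs: 1/k_eq = 2/58600, so k_eq = 58600/2 = 29300 N/m.
ω_n = √(k_eq/m) = √(29300/312) = 9.691 rad/s.
Critical damping c_c = 2√(k_eq·m) = 2√(29300 × 312) = 6047 N·s/m, so ζ = c/c_c = 1600/6047 = 0.2646.
ω_d = ω_n√(1 − ζ²) = 9.691 × √(1 − 0.0700) = 9.345 rad/s.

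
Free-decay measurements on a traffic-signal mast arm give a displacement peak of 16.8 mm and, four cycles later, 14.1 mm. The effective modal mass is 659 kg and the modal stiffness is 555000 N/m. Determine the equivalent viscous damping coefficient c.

267 N·s/m

Logarithmic decrement δ = (1/n)·ln(x₀/x_n) = (1/4)·ln(16.8/14.1) = (1/4)·ln(1.191) = 0.04380.
ζ = δ/√(4π² + δ²) = 0.04380/√(39.48 + 0.00192) = 0.04380/6.283 = 0.006971.
c = ζ · 2√(km) = 0.006971 × 2√(555000 × 659) = 0.006971 × 38250 = 266.6 N·s/m.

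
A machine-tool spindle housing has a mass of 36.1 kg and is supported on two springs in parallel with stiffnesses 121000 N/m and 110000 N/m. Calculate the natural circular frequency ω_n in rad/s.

Parallel springs add: k_eq = 121000 + 110000 = 231000 N/m.
ω_n = √(k_eq/m) = √(231000/36.1) = √6399 = 79.99 rad/s.

80.0 rad/s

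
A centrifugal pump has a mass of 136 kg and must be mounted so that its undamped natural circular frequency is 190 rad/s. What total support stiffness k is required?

k = m·ω_n² = 136 × 190.0² = 136 × 36100 = 4910000 N/m.

4910000 N/m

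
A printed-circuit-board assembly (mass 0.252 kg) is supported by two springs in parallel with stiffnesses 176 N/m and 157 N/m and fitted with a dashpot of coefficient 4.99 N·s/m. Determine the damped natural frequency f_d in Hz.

Parallel springs add: k_eq = 176 + 157 = 333.0 N/m.
ω_n = √(k_eq/m) = √(333.0/0.252) = 36.35 rad/s.
Critical damping c_c = 2√(k_eq·m) = 2√(333.0 × 0.252) = 18.32 N·s/m, so ζ = c/c_c = 4.99/18.32 = 0.2724.
ω_d = ω_n√(1 − ζ²) = 36.35 × √(1 − 0.0742) = 34.98 rad/s.
f_d = ω_d/(2π) = 5.567 Hz.

5.57 Hz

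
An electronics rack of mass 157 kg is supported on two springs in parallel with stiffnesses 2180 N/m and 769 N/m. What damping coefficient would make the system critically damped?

Parallel springs add: k_eq = 2180 + 769 = 2949 N/m.
c_c = 2√(k_eq·m) = 2√(2949 × 157) = 2 × 680.4 = 1361 N·s/m.

1360 N·s/m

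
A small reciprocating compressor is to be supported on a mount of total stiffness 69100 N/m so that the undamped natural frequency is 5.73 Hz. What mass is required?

ω_n = 2πf_n = 2π × 5.73 = 36.00 rad/s.
m = k/ω_n² = 69100/36.00² = 69100/1296 = 53.31 kg.

53.3 kg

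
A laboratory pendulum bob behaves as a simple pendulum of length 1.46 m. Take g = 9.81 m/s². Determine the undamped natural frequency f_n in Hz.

For a simple pendulum ω_n = √(g/L) = √(9.81/1.46) = √6.719 = 2.592 rad/s.
f_n = ω_n/(2π) = 2.592/6.283 = 0.4126 Hz.

0.413 Hz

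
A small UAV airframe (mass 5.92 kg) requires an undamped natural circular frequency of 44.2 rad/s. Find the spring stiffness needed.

11600 N/m

k = m·ω_n² = 5.92 × 44.20² = 5.92 × 1954 = 11570 N/m.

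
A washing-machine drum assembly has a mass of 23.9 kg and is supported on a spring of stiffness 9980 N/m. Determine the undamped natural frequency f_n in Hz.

ω_n = √(k/m) = √(9980/23.9) = √417.6 = 20.43 rad/s.
f_n = ω_n/(2π) = 20.43/6.283 = 3.252 Hz.

3.25 Hz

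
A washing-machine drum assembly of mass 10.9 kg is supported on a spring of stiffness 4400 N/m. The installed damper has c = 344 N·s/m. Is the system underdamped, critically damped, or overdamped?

c_c = 2√(k·m) = 438.0 N·s/m; ζ = c/c_c = 344/438.0 = 0.785.
Since ζ < 1 the system is underdamped.

underdamped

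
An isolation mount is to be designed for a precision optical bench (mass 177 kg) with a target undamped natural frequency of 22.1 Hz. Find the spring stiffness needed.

3410000 N/m

ω_n = 2πf_n = 2π × 22.1 = 138.9 rad/s.
k = m·ω_n² = 177 × 138.9² = 177 × 19280 = 3413000 N/m.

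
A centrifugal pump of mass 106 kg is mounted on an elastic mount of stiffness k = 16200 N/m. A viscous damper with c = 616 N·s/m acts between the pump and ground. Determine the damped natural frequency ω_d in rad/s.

12.0 rad/s

ω_n = √(k/m) = √(16200/106) = 12.36 rad/s.
Critical damping c_c = 2√(k·m) = 2√(16200 × 106) = 2621 N·s/m, so ζ = c/c_c = 616/2621 = 0.2350.
ω_d = ω_n√(1 − ζ²) = 12.36 × √(1 − 0.0552) = 12.02 rad/s.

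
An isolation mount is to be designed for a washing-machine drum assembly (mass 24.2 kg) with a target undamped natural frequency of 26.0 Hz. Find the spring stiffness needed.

646000 N/m

ω_n = 2πf_n = 2π × 26.0 = 163.4 rad/s.
k = m·ω_n² = 24.2 × 163.4² = 24.2 × 26690 = 645800 N/m.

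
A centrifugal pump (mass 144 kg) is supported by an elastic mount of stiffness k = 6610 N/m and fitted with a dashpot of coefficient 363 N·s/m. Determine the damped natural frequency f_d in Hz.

1.06 Hz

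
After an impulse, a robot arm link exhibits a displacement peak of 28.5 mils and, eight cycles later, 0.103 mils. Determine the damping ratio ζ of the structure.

0.111

Logarithmic decrement δ = (1/n)·ln(x₀/x_n) = (1/8)·ln(28.5/0.103) = (1/8)·ln(276.7) = 0.7029.
ζ = δ/√(4π² + δ²) = 0.7029/√(39.48 + 0.494) = 0.7029/6.322 = 0.1112.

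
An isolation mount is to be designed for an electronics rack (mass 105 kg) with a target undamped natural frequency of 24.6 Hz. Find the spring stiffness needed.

ω_n = 2πf_n = 2π × 24.6 = 154.6 rad/s.
k = m·ω_n² = 105 × 154.6² = 105 × 23890 = 2509000 N/m.

2510000 N/m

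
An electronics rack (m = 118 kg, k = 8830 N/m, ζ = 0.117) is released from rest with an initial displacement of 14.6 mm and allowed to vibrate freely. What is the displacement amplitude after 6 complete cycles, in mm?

0.172 mm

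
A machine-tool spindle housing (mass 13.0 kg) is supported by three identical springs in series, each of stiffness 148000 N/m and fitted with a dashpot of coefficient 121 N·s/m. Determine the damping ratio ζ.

0.0755

Series springs: 1/k_eq = 3/148000, so k_eq = 148000/3 = 49330 N/m.
ω_n = √(k_eq/m) = √(49330/13.0) = 61.60 rad/s.
Critical damping c_c = 2√(k_eq·m) = 2√(49330 × 13.0) = 1602 N·s/m, so ζ = c/c_c = 121/1602 = 0.07555.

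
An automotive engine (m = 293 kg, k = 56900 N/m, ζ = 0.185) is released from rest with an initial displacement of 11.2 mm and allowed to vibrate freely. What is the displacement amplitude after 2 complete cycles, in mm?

1.05 mm

Logarithmic decrement δ = 2πζ/√(1 − ζ²) = 2π × 0.1850/√(1 − 0.0342) = 1.183.
After n cycles, x_n/x₀ = e^(−nδ), so x_2 = 11.2 × e^(−2 × 1.183) = 11.2 × 0.09389 = 1.052 mm.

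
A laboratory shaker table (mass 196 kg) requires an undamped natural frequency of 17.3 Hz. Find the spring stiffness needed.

2320000 N/m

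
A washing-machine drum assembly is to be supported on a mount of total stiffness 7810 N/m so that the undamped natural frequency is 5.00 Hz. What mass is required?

7.91 kg

ω_n = 2πf_n = 2π × 5.00 = 31.42 rad/s.
m = k/ω_n² = 7810/31.42² = 7810/987.0 = 7.913 kg.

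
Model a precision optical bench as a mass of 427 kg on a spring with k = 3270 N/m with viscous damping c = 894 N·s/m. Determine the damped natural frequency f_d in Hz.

ω_n = √(k/m) = √(3270/427) = 2.767 rad/s.
Critical damping c_c = 2√(k·m) = 2√(3270 × 427) = 2363 N·s/m, so ζ = c/c_c = 894/2363 = 0.3783.
ω_d = ω_n√(1 − ζ²) = 2.767 × √(1 − 0.143) = 2.562 rad/s.
f_d = ω_d/(2π) = 0.4077 Hz.

0.408 Hz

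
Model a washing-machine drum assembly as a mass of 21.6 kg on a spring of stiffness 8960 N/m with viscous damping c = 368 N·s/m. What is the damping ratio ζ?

0.418

ω_n = √(k/m) = √(8960/21.6) = 20.37 rad/s.
Critical damping c_c = 2√(k·m) = 2√(8960 × 21.6) = 879.9 N·s/m, so ζ = c/c_c = 368/879.9 = 0.4183.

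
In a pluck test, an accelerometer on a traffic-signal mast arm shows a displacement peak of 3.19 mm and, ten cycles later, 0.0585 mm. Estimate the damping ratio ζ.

0.0635

Logarithmic decrement δ = (1/n)·ln(x₀/x_n) = (1/10)·ln(3.19/0.0585) = (1/10)·ln(54.53) = 0.3999.
ζ = δ/√(4π² + δ²) = 0.3999/√(39.48 + 0.160) = 0.3999/6.296 = 0.06351.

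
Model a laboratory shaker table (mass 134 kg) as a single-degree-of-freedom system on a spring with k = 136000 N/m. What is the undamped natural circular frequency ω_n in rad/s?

ω_n = √(k/m) = √(136000/134) = √1015 = 31.86 rad/s.

31.9 rad/s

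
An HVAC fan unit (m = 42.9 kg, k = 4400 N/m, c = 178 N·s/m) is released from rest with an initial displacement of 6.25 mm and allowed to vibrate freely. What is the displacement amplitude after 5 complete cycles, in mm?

ζ = c/(2√(km)) = 178/(2√(4400 × 42.9)) = 178/868.9 = 0.2048.
Logarithmic decrement δ = 2πζ/√(1 − ζ²) = 2π × 0.2048/√(1 − 0.0420) = 1.315.
After n cycles, x_n/x₀ = e^(−nδ), so x_5 = 6.25 × e^(−5 × 1.315) = 6.25 × 0.001395 = 0.008718 mm.

0.00872 mm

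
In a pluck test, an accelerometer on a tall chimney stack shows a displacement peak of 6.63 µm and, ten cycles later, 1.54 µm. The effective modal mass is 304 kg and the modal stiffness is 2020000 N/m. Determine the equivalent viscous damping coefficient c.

Logarithmic decrement δ = (1/n)·ln(x₀/x_n) = (1/10)·ln(6.63/1.54) = (1/10)·ln(4.305) = 0.1460.
ζ = δ/√(4π² + δ²) = 0.1460/√(39.48 + 0.0213) = 0.1460/6.285 = 0.02323.
c = ζ · 2√(km) = 0.02323 × 2√(2020000 × 304) = 0.02323 × 49560 = 1151 N·s/m.

1150 N·s/m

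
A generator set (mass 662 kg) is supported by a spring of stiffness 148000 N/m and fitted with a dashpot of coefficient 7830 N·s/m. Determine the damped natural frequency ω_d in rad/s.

ω_n = √(k/m) = √(148000/662) = 14.95 rad/s.
Critical damping c_c = 2√(k·m) = 2√(148000 × 662) = 19800 N·s/m, so ζ = c/c_c = 7830/19800 = 0.3955.
ω_d = ω_n√(1 − ζ²) = 14.95 × √(1 − 0.156) = 13.73 rad/s.

13.7 rad/s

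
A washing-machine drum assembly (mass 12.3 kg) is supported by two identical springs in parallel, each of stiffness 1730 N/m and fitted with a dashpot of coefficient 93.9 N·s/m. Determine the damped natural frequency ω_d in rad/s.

16.3 rad/s

Parallel springs add: k_eq = 2 × 1730 = 3460 N/m.
ω_n = √(k_eq/m) = √(3460/12.3) = 16.77 rad/s.
Critical damping c_c = 2√(k_eq·m) = 2√(3460 × 12.3) = 412.6 N·s/m, so ζ = c/c_c = 93.9/412.6 = 0.2276.
ω_d = ω_n√(1 − ζ²) = 16.77 × √(1 − 0.0518) = 16.33 rad/s.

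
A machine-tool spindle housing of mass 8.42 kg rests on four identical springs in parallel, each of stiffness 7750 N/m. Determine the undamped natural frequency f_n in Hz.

9.66 Hz

Parallel springs add: k_eq = 4 × 7750 = 31000 N/m.
ω_n = √(k_eq/m) = √(31000/8.42) = √3682 = 60.68 rad/s.
f_n = ω_n/(2π) = 60.68/6.283 = 9.657 Hz.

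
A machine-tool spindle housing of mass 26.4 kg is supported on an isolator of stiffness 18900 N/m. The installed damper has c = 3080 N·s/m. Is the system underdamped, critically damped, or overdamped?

c_c = 2√(k·m) = 1413 N·s/m; ζ = c/c_c = 3080/1413 = 2.18.
Since ζ > 1 the system is overdamped.

overdamped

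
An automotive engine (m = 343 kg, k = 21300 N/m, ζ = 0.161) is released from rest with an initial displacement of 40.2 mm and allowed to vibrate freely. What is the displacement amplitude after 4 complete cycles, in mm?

0.666 mm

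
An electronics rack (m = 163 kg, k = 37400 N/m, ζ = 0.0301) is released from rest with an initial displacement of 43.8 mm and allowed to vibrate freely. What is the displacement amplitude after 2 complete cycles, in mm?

Logarithmic decrement δ = 2πζ/√(1 − ζ²) = 2π × 0.03010/√(1 − 0.000906) = 0.1892.
After n cycles, x_n/x₀ = e^(−nδ), so x_2 = 43.8 × e^(−2 × 0.1892) = 43.8 × 0.6849 = 30.00 mm.

30.0 mm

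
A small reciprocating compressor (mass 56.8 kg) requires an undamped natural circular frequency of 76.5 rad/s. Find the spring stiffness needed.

332000 N/m

k = m·ω_n² = 56.8 × 76.50² = 56.8 × 5852 = 332400 N/m.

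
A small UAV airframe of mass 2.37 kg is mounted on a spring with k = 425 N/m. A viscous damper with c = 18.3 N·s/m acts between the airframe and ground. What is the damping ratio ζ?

0.288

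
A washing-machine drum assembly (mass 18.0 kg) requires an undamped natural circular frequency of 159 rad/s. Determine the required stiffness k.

k = m·ω_n² = 18.0 × 159.0² = 18.0 × 25280 = 455100 N/m.

455000 N/m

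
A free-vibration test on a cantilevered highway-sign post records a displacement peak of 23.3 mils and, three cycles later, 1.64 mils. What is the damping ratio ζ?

Logarithmic decrement δ = (1/n)·ln(x₀/x_n) = (1/3)·ln(23.3/1.64) = (1/3)·ln(14.21) = 0.8846.
ζ = δ/√(4π² + δ²) = 0.8846/√(39.48 + 0.782) = 0.8846/6.345 = 0.1394.

0.139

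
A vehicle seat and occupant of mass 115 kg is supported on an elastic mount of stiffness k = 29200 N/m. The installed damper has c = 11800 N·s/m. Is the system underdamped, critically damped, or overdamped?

c_c = 2√(k·m) = 3665 N·s/m; ζ = c/c_c = 11800/3665 = 3.22.
Since ζ > 1 the system is overdamped.

overdamped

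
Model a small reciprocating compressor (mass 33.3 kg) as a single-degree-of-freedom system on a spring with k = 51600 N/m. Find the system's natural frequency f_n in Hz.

6.27 Hz

ω_n = √(k/m) = √(51600/33.3) = √1550 = 39.36 rad/s.
f_n = ω_n/(2π) = 39.36/6.283 = 6.265 Hz.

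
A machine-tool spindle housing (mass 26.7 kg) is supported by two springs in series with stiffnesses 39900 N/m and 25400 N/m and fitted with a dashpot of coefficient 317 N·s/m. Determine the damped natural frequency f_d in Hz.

3.72 Hz

Series springs: 1/k_eq = 1/39900 + 1/25400 = 6.443×10^-5, so k_eq = 15520 N/m.
ω_n = √(k_eq/m) = √(15520/26.7) = 24.11 rad/s.
Critical damping c_c = 2√(k_eq·m) = 2√(15520 × 26.7) = 1287 N·s/m, so ζ = c/c_c = 317/1287 = 0.2462.
ω_d = ω_n√(1 − ζ²) = 24.11 × √(1 − 0.0606) = 23.37 rad/s.
f_d = ω_d/(2π) = 3.719 Hz.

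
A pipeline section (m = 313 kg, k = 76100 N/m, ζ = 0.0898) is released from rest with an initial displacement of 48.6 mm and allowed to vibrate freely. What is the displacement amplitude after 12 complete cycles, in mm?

0.0542 mm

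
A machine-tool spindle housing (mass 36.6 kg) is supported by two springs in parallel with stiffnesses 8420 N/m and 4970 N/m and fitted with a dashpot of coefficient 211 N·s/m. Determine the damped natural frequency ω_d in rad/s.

18.9 rad/s

Parallel springs add: k_eq = 8420 + 4970 = 13390 N/m.
ω_n = √(k_eq/m) = √(13390/36.6) = 19.13 rad/s.
Critical damping c_c = 2√(k_eq·m) = 2√(13390 × 36.6) = 1400 N·s/m, so ζ = c/c_c = 211/1400 = 0.1507.
ω_d = ω_n√(1 − ζ²) = 19.13 × √(1 − 0.0227) = 18.91 rad/s.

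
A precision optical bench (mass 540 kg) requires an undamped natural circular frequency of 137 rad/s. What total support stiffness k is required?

10100000 N/m

k = m·ω_n² = 540 × 137.0² = 540 × 18770 = 10140000 N/m.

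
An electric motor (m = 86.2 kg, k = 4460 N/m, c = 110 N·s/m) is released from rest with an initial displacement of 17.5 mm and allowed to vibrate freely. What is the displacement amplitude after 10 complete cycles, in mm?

ζ = c/(2√(km)) = 110/(2√(4460 × 86.2)) = 110/1240 = 0.08870.
Logarithmic decrement δ = 2πζ/√(1 − ζ²) = 2π × 0.08870/√(1 − 0.00787) = 0.5595.
After n cycles, x_n/x₀ = e^(−nδ), so x_10 = 17.5 × e^(−10 × 0.5595) = 17.5 × 0.003715 = 0.06501 mm.

0.0650 mm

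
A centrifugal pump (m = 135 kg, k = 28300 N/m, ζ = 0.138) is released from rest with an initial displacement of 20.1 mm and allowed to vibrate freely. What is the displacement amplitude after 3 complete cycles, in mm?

1.45 mm

Logarithmic decrement δ = 2πζ/√(1 − ζ²) = 2π × 0.1380/√(1 − 0.0190) = 0.8755.
After n cycles, x_n/x₀ = e^(−nδ), so x_3 = 20.1 × e^(−3 × 0.8755) = 20.1 × 0.07234 = 1.454 mm.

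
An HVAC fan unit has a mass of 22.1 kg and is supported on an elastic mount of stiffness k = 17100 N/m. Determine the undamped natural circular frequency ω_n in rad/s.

27.8 rad/s

ω_n = √(k/m) = √(17100/22.1) = √773.8 = 27.82 rad/s.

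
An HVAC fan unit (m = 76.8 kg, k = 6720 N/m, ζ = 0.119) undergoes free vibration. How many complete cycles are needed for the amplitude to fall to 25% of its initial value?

Logarithmic decrement δ = 2πζ/√(1 − ζ²) = 2π × 0.1190/√(1 − 0.0142) = 0.7531.
x_n/x₀ = e^(−nδ) ≤ 0.25; take ln: n ≥ ln(1/0.25)/δ = 1.386/0.7531 = 1.841.
So 2 complete cycles are required.

2 cycles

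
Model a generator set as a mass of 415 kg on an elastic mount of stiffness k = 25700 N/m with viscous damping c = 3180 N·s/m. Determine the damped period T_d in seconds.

0.914 s

ω_n = √(k/m) = √(25700/415) = 7.869 rad/s.
Critical damping c_c = 2√(k·m) = 2√(25700 × 415) = 6532 N·s/m, so ζ = c/c_c = 3180/6532 = 0.4869.
ω_d = ω_n√(1 − ζ²) = 7.869 × √(1 − 0.237) = 6.874 rad/s.
T_d = 2π/ω_d = 0.9141 s.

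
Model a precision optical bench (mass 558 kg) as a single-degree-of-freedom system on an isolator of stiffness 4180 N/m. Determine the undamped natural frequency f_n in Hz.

0.436 Hz

ω_n = √(k/m) = √(4180/558) = √7.491 = 2.737 rad/s.
f_n = ω_n/(2π) = 2.737/6.283 = 0.4356 Hz.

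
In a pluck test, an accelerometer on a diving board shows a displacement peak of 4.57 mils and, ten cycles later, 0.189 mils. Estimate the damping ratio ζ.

Logarithmic decrement δ = (1/n)·ln(x₀/x_n) = (1/10)·ln(4.57/0.189) = (1/10)·ln(24.18) = 0.3186.
ζ = δ/√(4π² + δ²) = 0.3186/√(39.48 + 0.101) = 0.3186/6.291 = 0.05063.

0.0506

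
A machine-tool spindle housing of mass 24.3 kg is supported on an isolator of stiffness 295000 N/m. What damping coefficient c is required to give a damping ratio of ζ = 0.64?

3430 N·s/m

c_c = 2√(k·m) = 2√(295000 × 24.3) = 5355 N·s/m.
c = ζ·c_c = 0.64 × 5355 = 3427 N·s/m.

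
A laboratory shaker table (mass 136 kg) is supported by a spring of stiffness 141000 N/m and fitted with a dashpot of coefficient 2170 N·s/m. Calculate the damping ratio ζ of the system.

0.248

ω_n = √(k/m) = √(141000/136) = 32.20 rad/s.
Critical damping c_c = 2√(k·m) = 2√(141000 × 136) = 8758 N·s/m, so ζ = c/c_c = 2170/8758 = 0.2478.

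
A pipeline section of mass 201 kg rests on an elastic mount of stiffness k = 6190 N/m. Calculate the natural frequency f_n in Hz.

ω_n = √(k/m) = √(6190/201) = √30.80 = 5.549 rad/s.
f_n = ω_n/(2π) = 5.549/6.283 = 0.8832 Hz.

0.883 Hz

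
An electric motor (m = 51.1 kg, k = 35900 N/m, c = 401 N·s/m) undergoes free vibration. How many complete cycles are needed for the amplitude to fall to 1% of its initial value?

ζ = c/(2√(km)) = 401/(2√(35900 × 51.1)) = 401/2709 = 0.1480.
Logarithmic decrement δ = 2πζ/√(1 − ζ²) = 2π × 0.1480/√(1 − 0.0219) = 0.9405.
x_n/x₀ = e^(−nδ) ≤ 0.01; take ln: n ≥ ln(1/0.01)/δ = 4.605/0.9405 = 4.897.
So 5 complete cycles are required.

5 cycles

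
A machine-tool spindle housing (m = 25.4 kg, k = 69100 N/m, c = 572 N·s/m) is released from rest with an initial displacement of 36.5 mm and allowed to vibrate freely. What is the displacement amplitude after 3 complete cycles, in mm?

ζ = c/(2√(km)) = 572/(2√(69100 × 25.4)) = 572/2650 = 0.2159.
Logarithmic decrement δ = 2πζ/√(1 − ζ²) = 2π × 0.2159/√(1 − 0.0466) = 1.389.
After n cycles, x_n/x₀ = e^(−nδ), so x_3 = 36.5 × e^(−3 × 1.389) = 36.5 × 0.01549 = 0.5654 mm.

0.565 mm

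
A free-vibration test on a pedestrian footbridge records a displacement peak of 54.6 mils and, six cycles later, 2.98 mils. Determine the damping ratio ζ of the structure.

Logarithmic decrement δ = (1/n)·ln(x₀/x_n) = (1/6)·ln(54.6/2.98) = (1/6)·ln(18.32) = 0.4847.
ζ = δ/√(4π² + δ²) = 0.4847/√(39.48 + 0.235) = 0.4847/6.302 = 0.07691.

0.0769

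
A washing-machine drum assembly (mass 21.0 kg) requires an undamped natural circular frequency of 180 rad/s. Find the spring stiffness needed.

680000 N/m

k = m·ω_n² = 21.0 × 180.0² = 21.0 × 32400 = 680400 N/m.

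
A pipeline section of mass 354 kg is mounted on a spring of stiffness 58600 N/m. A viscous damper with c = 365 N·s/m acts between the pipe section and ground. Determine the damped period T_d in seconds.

ω_n = √(k/m) = √(58600/354) = 12.87 rad/s.
Critical damping c_c = 2√(k·m) = 2√(58600 × 354) = 9109 N·s/m, so ζ = c/c_c = 365/9109 = 0.04007.
ω_d = ω_n√(1 − ζ²) = 12.87 × √(1 − 0.00161) = 12.86 rad/s.
T_d = 2π/ω_d = 0.4887 s.

0.489 s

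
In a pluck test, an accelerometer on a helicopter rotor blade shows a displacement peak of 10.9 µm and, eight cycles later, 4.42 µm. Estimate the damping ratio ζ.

0.0180

Logarithmic decrement δ = (1/n)·ln(x₀/x_n) = (1/8)·ln(10.9/4.42) = (1/8)·ln(2.466) = 0.1128.
ζ = δ/√(4π² + δ²) = 0.1128/√(39.48 + 0.0127) = 0.1128/6.284 = 0.01795.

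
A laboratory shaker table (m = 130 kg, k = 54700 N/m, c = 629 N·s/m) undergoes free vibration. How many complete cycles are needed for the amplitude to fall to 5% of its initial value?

5 cycles

ζ = c/(2√(km)) = 629/(2√(54700 × 130)) = 629/5333 = 0.1179.
Logarithmic decrement δ = 2πζ/√(1 − ζ²) = 2π × 0.1179/√(1 − 0.0139) = 0.7462.
x_n/x₀ = e^(−nδ) ≤ 0.05; take ln: n ≥ ln(1/0.05)/δ = 2.996/0.7462 = 4.014.
So 5 complete cycles are required.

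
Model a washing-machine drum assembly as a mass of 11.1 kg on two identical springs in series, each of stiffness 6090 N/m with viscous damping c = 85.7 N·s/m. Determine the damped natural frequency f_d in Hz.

Series springs: 1/k_eq = 2/6090, so k_eq = 6090/2 = 3045 N/m.
ω_n = √(k_eq/m) = √(3045/11.1) = 16.56 rad/s.
Critical damping c_c = 2√(k_eq·m) = 2√(3045 × 11.1) = 367.7 N·s/m, so ζ = c/c_c = 85.7/367.7 = 0.2331.
ω_d = ω_n√(1 − ζ²) = 16.56 × √(1 − 0.0543) = 16.11 rad/s.
f_d = ω_d/(2π) = 2.563 Hz.

2.56 Hz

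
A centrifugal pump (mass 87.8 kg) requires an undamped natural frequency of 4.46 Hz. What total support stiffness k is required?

68900 N/m

ω_n = 2πf_n = 2π × 4.46 = 28.02 rad/s.
k = m·ω_n² = 87.8 × 28.02² = 87.8 × 785.3 = 68950 N/m.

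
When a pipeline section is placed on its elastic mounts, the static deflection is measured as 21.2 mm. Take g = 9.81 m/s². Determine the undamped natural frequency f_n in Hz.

3.42 Hz

ω_n = √(g/δ_st) = √(9.81/0.0212) = √462.7 = 21.51 rad/s.
f_n = ω_n/(2π) = 21.51/6.283 = 3.424 Hz.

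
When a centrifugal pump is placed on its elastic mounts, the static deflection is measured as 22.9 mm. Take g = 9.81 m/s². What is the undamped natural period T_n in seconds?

ω_n = √(g/δ_st) = √(9.81/0.0229) = √428.4 = 20.70 rad/s.
T_n = 2π/ω_n = 6.283/20.70 = 0.3036 s.

0.304 s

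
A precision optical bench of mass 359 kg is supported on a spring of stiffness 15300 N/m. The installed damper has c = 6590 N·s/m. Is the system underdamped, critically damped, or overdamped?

c_c = 2√(k·m) = 4687 N·s/m; ζ = c/c_c = 6590/4687 = 1.41.
Since ζ > 1 the system is overdamped.

overdamped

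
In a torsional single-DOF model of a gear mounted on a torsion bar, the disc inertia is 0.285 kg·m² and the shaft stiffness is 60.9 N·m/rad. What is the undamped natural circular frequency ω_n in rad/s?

ω_n = √(k_t/J) = √(60.9/0.285) = √213.7 = 14.62 rad/s.

14.6 rad/s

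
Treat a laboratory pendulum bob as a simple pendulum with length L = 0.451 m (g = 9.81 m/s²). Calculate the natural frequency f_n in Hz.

0.742 Hz

For a simple pendulum ω_n = √(g/L) = √(9.81/0.451) = √21.75 = 4.664 rad/s.
f_n = ω_n/(2π) = 4.664/6.283 = 0.7423 Hz.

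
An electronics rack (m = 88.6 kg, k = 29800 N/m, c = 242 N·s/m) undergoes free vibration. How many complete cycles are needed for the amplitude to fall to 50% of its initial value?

2 cycles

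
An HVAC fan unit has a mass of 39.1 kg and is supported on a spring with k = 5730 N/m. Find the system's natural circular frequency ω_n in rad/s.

12.1 rad/s

ω_n = √(k/m) = √(5730/39.1) = √146.5 = 12.11 rad/s.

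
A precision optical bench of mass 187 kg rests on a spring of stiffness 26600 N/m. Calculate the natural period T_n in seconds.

ω_n = √(k/m) = √(26600/187) = √142.2 = 11.93 rad/s.
T_n = 2π/ω_n = 6.283/11.93 = 0.5268 s.

0.527 s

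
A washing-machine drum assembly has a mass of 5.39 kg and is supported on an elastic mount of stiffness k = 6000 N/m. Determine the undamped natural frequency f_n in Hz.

ω_n = √(k/m) = √(6000/5.39) = √1113 = 33.36 rad/s.
f_n = ω_n/(2π) = 33.36/6.283 = 5.310 Hz.

5.31 Hz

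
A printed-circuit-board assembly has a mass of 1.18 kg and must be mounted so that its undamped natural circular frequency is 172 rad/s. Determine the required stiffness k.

k = m·ω_n² = 1.18 × 172.0² = 1.18 × 29580 = 34910 N/m.

34900 N/m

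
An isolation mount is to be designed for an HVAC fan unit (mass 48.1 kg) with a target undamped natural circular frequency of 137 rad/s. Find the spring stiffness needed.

903000 N/m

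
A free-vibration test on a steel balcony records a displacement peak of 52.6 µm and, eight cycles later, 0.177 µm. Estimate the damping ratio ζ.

0.113

Logarithmic decrement δ = (1/n)·ln(x₀/x_n) = (1/8)·ln(52.6/0.177) = (1/8)·ln(297.2) = 0.7118.
ζ = δ/√(4π² + δ²) = 0.7118/√(39.48 + 0.507) = 0.7118/6.323 = 0.1126.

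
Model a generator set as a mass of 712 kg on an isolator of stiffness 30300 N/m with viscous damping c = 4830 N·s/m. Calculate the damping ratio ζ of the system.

ω_n = √(k/m) = √(30300/712) = 6.524 rad/s.
Critical damping c_c = 2√(k·m) = 2√(30300 × 712) = 9289 N·s/m, so ζ = c/c_c = 4830/9289 = 0.5199.

0.520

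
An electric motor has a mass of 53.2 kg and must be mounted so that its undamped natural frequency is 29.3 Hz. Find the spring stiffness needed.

1800000 N/m

ω_n = 2πf_n = 2π × 29.3 = 184.1 rad/s.
k = m·ω_n² = 53.2 × 184.1² = 53.2 × 33890 = 1803000 N/m.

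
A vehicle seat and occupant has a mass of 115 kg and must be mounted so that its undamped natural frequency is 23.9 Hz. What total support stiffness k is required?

2590000 N/m

ω_n = 2πf_n = 2π × 23.9 = 150.2 rad/s.
k = m·ω_n² = 115 × 150.2² = 115 × 22550 = 2593000 N/m.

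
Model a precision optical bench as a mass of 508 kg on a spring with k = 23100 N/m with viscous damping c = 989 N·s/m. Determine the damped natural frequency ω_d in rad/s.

ω_n = √(k/m) = √(23100/508) = 6.743 rad/s.
Critical damping c_c = 2√(k·m) = 2√(23100 × 508) = 6851 N·s/m, so ζ = c/c_c = 989/6851 = 0.1444.
ω_d = ω_n√(1 − ζ²) = 6.743 × √(1 − 0.0208) = 6.673 rad/s.

6.67 rad/s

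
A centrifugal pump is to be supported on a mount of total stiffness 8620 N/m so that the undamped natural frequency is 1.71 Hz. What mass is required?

74.7 kg

ω_n = 2πf_n = 2π × 1.71 = 10.74 rad/s.
m = k/ω_n² = 8620/10.74² = 8620/115.4 = 74.67 kg.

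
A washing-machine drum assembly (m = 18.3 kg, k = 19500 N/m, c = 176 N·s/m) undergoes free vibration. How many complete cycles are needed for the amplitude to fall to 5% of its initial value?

4 cycles

ζ = c/(2√(km)) = 176/(2√(19500 × 18.3)) = 176/1195 = 0.1473.
Logarithmic decrement δ = 2πζ/√(1 − ζ²) = 2π × 0.1473/√(1 − 0.0217) = 0.9358.
x_n/x₀ = e^(−nδ) ≤ 0.05; take ln: n ≥ ln(1/0.05)/δ = 2.996/0.9358 = 3.201.
So 4 complete cycles are required.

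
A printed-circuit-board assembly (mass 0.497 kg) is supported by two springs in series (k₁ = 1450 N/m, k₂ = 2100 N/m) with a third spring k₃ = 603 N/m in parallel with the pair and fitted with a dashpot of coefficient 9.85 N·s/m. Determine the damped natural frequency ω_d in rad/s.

Series pair: k_s = k₁k₂/(k₁+k₂) = (1450)(2100)/(1450 + 2100) = 857.7 N/m. In parallel with k₃: k_eq = 857.7 + 603 = 1461 N/m.
ω_n = √(k_eq/m) = √(1461/0.497) = 54.21 rad/s.
Critical damping c_c = 2√(k_eq·m) = 2√(1461 × 0.497) = 53.89 N·s/m, so ζ = c/c_c = 9.85/53.89 = 0.1828.
ω_d = ω_n√(1 − ζ²) = 54.21 × √(1 − 0.0334) = 53.30 rad/s.

53.3 rad/s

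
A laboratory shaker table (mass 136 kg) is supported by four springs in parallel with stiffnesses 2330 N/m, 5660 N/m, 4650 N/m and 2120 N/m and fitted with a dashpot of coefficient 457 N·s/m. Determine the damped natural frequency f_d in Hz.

1.64 Hz

Parallel springs add: k_eq = 2330 + 5660 + 4650 + 2120 = 14760 N/m.
ω_n = √(k_eq/m) = √(14760/136) = 10.42 rad/s.
Critical damping c_c = 2√(k_eq·m) = 2√(14760 × 136) = 2834 N·s/m, so ζ = c/c_c = 457/2834 = 0.1613.
ω_d = ω_n√(1 − ζ²) = 10.42 × √(1 − 0.0260) = 10.28 rad/s.
f_d = ω_d/(2π) = 1.636 Hz.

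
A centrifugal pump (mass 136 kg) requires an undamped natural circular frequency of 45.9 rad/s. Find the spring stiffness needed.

287000 N/m

k = m·ω_n² = 136 × 45.90² = 136 × 2107 = 286500 N/m.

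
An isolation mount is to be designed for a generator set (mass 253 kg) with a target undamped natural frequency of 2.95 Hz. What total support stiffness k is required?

ω_n = 2πf_n = 2π × 2.95 = 18.54 rad/s.
k = m·ω_n² = 253 × 18.54² = 253 × 343.6 = 86920 N/m.

86900 N/m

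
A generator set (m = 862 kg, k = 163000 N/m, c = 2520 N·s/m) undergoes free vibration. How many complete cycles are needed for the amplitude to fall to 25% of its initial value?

3 cycles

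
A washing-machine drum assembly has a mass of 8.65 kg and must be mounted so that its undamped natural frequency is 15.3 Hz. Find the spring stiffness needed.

ω_n = 2πf_n = 2π × 15.3 = 96.13 rad/s.
k = m·ω_n² = 8.65 × 96.13² = 8.65 × 9242 = 79940 N/m.

79900 N/m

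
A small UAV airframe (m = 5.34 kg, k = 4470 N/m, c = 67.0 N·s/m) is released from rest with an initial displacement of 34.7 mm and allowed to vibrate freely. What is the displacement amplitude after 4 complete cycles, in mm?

0.131 mm

ζ = c/(2√(km)) = 67.0/(2√(4470 × 5.34)) = 67.0/309.0 = 0.2168.
Logarithmic decrement δ = 2πζ/√(1 − ζ²) = 2π × 0.2168/√(1 − 0.0470) = 1.396.
After n cycles, x_n/x₀ = e^(−nδ), so x_4 = 34.7 × e^(−4 × 1.396) = 34.7 × 0.003764 = 0.1306 mm.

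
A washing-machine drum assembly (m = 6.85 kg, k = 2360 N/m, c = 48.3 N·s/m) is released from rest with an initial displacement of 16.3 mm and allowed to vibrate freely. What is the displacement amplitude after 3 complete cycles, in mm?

ζ = c/(2√(km)) = 48.3/(2√(2360 × 6.85)) = 48.3/254.3 = 0.1899.
Logarithmic decrement δ = 2πζ/√(1 − ζ²) = 2π × 0.1899/√(1 − 0.0361) = 1.216.
After n cycles, x_n/x₀ = e^(−nδ), so x_3 = 16.3 × e^(−3 × 1.216) = 16.3 × 0.02608 = 0.4251 mm.

0.425 mm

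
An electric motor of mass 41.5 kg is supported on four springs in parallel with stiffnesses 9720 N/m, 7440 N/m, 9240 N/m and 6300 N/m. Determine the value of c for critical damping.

Parallel springs add: k_eq = 9720 + 7440 + 9240 + 6300 = 32700 N/m.
c_c = 2√(k_eq·m) = 2√(32700 × 41.5) = 2 × 1165 = 2330 N·s/m.

2330 N·s/m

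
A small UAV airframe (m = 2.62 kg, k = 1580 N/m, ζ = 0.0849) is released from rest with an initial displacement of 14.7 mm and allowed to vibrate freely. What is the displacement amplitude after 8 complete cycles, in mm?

0.203 mm

Logarithmic decrement δ = 2πζ/√(1 − ζ²) = 2π × 0.08490/√(1 − 0.00721) = 0.5354.
After n cycles, x_n/x₀ = e^(−nδ), so x_8 = 14.7 × e^(−8 × 0.5354) = 14.7 × 0.01380 = 0.2029 mm.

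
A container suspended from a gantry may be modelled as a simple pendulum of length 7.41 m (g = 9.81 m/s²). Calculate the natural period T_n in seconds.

5.46 s

For a simple pendulum ω_n = √(g/L) = √(9.81/7.41) = √1.324 = 1.151 rad/s.
T_n = 2π/ω_n = 6.283/1.151 = 5.461 s.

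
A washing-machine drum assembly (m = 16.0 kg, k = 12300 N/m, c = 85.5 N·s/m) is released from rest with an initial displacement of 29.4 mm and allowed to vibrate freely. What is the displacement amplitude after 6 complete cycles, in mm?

0.764 mm

ζ = c/(2√(km)) = 85.5/(2√(12300 × 16.0)) = 85.5/887.2 = 0.09637.
Logarithmic decrement δ = 2πζ/√(1 − ζ²) = 2π × 0.09637/√(1 − 0.00929) = 0.6083.
After n cycles, x_n/x₀ = e^(−nδ), so x_6 = 29.4 × e^(−6 × 0.6083) = 29.4 × 0.02599 = 0.7642 mm.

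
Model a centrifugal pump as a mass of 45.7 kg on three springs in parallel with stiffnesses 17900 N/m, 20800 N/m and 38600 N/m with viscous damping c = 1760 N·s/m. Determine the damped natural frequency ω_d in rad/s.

Parallel springs add: k_eq = 17900 + 20800 + 38600 = 77300 N/m.
ω_n = √(k_eq/m) = √(77300/45.7) = 41.13 rad/s.
Critical damping c_c = 2√(k_eq·m) = 2√(77300 × 45.7) = 3759 N·s/m, so ζ = c/c_c = 1760/3759 = 0.4682.
ω_d = ω_n√(1 − ζ²) = 41.13 × √(1 − 0.219) = 36.34 rad/s.

36.3 rad/s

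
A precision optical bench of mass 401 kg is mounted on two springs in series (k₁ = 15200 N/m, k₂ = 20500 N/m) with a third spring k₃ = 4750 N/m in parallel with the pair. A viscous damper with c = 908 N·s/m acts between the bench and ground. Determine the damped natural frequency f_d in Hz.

Series pair: k_s = k₁k₂/(k₁+k₂) = (15200)(20500)/(15200 + 20500) = 8728 N/m. In parallel with k₃: k_eq = 8728 + 4750 = 13480 N/m.
ω_n = √(k_eq/m) = √(13480/401) = 5.798 rad/s.
Critical damping c_c = 2√(k_eq·m) = 2√(13480 × 401) = 4650 N·s/m, so ζ = c/c_c = 908/4650 = 0.1953.
ω_d = ω_n√(1 − ζ²) = 5.798 × √(1 − 0.0381) = 5.686 rad/s.
f_d = ω_d/(2π) = 0.9049 Hz.

0.905 Hz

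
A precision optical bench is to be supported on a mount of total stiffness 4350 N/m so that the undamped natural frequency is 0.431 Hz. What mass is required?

593 kg

ω_n = 2πf_n = 2π × 0.431 = 2.708 rad/s.
m = k/ω_n² = 4350/2.708² = 4350/7.334 = 593.2 kg.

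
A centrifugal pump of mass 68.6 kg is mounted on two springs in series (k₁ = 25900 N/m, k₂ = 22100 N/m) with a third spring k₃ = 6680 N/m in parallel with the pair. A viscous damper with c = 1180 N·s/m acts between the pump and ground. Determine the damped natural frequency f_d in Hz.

2.24 Hz

Series pair: k_s = k₁k₂/(k₁+k₂) = (25900)(22100)/(25900 + 22100) = 11920 N/m. In parallel with k₃: k_eq = 11920 + 6680 = 18600 N/m.
ω_n = √(k_eq/m) = √(18600/68.6) = 16.47 rad/s.
Critical damping c_c = 2√(k_eq·m) = 2√(18600 × 68.6) = 2259 N·s/m, so ζ = c/c_c = 1180/2259 = 0.5222.
ω_d = ω_n√(1 − ζ²) = 16.47 × √(1 − 0.273) = 14.04 rad/s.
f_d = ω_d/(2π) = 2.235 Hz.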